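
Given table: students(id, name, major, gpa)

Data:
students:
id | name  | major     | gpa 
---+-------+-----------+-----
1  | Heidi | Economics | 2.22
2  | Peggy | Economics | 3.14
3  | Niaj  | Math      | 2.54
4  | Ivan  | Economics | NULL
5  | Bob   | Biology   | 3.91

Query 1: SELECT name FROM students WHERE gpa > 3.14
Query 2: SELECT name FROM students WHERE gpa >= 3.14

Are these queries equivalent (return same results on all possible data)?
No, not equivalent

Query 1 returns: [('Bob',)]
Query 2 returns: [('Peggy',), ('Bob',)]

Reason: > vs >= gives different results when gpa = 3.14 exists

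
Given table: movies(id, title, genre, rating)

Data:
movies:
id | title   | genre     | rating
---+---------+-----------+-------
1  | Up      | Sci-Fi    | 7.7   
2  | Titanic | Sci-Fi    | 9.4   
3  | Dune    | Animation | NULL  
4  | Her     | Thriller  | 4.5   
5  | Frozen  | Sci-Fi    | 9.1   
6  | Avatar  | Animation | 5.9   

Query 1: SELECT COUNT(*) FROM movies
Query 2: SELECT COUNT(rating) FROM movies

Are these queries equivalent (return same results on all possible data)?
No, not equivalent

Query 1 returns: [(6,)]
Query 2 returns: [(5,)]

Reason: COUNT(*) includes NULLs, COUNT(column) excludes them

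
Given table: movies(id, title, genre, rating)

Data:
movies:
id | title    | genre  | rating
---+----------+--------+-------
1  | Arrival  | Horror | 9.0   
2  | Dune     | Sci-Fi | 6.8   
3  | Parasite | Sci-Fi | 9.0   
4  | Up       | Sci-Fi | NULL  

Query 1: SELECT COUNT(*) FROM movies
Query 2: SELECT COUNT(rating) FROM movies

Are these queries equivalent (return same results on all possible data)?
No, not equivalent

Query 1 returns: [(4,)]
Query 2 returns: [(3,)]

Reason: COUNT(*) includes NULLs, COUNT(column) excludes them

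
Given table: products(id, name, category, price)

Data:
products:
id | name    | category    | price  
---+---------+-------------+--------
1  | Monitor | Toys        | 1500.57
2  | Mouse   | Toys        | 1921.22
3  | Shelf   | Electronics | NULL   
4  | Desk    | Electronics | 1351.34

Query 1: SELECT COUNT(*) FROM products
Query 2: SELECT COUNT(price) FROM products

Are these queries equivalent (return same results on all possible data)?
No, not equivalent

Query 1 returns: [(4,)]
Query 2 returns: [(3,)]

Reason: COUNT(*) includes NULLs, COUNT(column) excludes them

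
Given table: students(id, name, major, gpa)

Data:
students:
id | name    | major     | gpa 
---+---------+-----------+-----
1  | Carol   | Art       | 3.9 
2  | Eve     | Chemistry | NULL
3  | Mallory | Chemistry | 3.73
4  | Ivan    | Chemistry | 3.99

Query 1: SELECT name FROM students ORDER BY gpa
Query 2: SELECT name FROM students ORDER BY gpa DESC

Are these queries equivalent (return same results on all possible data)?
No, not equivalent

Query 1 returns: [('Eve',), ('Mallory',), ('Carol',), ('Ivan',)]
Query 2 returns: [('Ivan',), ('Carol',), ('Mallory',), ('Eve',)]

Reason: ASC vs DESC gives opposite ordering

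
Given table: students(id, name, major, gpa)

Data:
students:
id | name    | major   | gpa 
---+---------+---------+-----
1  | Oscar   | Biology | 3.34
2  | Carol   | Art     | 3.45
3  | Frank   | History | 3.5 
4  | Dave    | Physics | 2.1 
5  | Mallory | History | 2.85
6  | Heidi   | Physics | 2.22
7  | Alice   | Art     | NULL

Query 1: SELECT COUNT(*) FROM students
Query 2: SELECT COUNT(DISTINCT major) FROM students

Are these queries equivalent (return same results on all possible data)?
No, not equivalent

Query 1 returns: [(7,)]
Query 2 returns: [(4,)]

Reason: COUNT(*) counts rows, COUNT(DISTINCT major) counts unique majors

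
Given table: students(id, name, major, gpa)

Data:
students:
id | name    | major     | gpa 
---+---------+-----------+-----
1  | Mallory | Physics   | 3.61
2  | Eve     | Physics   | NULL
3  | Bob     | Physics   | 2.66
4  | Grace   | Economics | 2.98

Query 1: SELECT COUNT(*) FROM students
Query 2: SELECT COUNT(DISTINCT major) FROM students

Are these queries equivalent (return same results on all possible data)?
No, not equivalent

Query 1 returns: [(4,)]
Query 2 returns: [(2,)]

Reason: COUNT(*) counts rows, COUNT(DISTINCT major) counts unique majors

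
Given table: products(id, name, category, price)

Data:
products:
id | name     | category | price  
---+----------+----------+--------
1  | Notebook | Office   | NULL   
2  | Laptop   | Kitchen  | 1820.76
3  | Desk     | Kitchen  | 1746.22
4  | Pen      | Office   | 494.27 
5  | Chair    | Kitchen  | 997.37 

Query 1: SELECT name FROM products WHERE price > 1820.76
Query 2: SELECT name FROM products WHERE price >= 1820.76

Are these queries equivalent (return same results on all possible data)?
No, not equivalent

Query 1 returns: []
Query 2 returns: [('Laptop',)]

Reason: > vs >= gives different results when price = 1820.76 exists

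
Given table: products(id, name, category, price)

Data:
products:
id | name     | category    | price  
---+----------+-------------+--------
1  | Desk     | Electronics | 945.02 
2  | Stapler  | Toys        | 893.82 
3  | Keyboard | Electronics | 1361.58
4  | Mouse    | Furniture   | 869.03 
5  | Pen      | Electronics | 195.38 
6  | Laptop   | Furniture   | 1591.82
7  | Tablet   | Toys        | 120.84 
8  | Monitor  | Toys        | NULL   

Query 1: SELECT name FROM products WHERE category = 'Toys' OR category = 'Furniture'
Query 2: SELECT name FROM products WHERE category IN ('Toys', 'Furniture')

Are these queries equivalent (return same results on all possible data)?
Yes, equivalent

Both queries return: [('Laptop',), ('Monitor',), ('Mouse',), ('Stapler',), ('Tablet',)]

Reason: OR vs IN are equivalent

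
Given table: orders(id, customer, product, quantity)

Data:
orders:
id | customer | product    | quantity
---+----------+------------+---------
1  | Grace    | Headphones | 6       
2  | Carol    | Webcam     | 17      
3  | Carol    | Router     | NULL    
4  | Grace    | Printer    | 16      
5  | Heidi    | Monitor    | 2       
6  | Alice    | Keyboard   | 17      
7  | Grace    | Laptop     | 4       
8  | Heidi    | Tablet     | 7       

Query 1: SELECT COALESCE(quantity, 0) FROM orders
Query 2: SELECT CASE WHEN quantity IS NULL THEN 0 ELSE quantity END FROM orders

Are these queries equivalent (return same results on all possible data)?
Yes, equivalent

Both queries return: [(0,), (2,), (4,), (6,), (7,), (16,), (17,), (17,)]

Reason: COALESCE vs CASE for NULL handling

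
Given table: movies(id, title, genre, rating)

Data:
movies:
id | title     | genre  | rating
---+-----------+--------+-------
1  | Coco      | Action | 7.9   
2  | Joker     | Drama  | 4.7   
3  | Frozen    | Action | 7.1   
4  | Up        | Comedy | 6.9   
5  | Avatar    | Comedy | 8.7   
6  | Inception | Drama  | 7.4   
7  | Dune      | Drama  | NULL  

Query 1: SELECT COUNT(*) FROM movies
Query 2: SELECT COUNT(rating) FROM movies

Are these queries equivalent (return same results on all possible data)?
No, not equivalent

Query 1 returns: [(7,)]
Query 2 returns: [(6,)]

Reason: COUNT(*) includes NULLs, COUNT(column) excludes them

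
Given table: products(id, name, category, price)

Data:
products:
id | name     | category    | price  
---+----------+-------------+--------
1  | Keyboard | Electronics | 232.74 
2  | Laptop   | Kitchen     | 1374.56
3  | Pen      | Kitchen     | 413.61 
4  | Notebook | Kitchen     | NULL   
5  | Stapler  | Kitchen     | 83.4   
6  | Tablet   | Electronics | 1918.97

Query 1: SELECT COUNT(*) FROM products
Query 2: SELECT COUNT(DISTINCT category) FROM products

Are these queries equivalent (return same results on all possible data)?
No, not equivalent

Query 1 returns: [(6,)]
Query 2 returns: [(2,)]

Reason: COUNT(*) counts rows, COUNT(DISTINCT category) counts unique categorys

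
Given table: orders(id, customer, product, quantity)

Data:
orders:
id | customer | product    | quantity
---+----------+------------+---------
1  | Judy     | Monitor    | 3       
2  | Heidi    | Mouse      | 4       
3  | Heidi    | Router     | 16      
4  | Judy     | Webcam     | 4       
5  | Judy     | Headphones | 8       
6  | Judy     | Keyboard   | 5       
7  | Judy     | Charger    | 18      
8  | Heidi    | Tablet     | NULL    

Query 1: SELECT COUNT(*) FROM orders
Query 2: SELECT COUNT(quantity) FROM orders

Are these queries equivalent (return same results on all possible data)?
No, not equivalent

Query 1 returns: [(8,)]
Query 2 returns: [(7,)]

Reason: COUNT(*) includes NULLs, COUNT(column) excludes them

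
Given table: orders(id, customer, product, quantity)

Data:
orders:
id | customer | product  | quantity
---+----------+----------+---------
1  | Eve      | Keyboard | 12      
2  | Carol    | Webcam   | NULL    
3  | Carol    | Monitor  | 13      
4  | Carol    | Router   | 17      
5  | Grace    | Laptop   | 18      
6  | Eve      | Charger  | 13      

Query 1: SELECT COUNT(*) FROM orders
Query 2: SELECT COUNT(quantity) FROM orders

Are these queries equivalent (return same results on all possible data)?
No, not equivalent

Query 1 returns: [(6,)]
Query 2 returns: [(5,)]

Reason: COUNT(*) includes NULLs, COUNT(column) excludes them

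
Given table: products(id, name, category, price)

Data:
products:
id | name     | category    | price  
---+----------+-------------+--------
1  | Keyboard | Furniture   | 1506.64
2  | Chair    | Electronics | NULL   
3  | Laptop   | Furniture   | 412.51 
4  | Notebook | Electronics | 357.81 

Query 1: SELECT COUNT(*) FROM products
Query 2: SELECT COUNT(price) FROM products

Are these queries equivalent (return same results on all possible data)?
No, not equivalent

Query 1 returns: [(4,)]
Query 2 returns: [(3,)]

Reason: COUNT(*) includes NULLs, COUNT(column) excludes them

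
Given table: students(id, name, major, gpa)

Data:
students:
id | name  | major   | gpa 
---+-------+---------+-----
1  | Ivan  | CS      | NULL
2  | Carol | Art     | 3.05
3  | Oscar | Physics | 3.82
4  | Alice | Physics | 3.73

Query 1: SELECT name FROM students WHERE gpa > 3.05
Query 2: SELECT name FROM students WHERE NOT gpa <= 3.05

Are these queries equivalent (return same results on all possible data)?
Yes, equivalent

Both queries return: [('Alice',), ('Oscar',)]

Reason: Both filter gpa > 3.05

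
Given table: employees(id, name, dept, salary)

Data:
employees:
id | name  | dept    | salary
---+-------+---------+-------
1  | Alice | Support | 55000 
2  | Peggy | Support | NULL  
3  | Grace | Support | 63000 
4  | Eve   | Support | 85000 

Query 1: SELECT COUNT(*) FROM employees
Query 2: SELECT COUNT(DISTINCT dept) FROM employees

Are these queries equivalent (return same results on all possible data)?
No, not equivalent

Query 1 returns: [(4,)]
Query 2 returns: [(1,)]

Reason: COUNT(*) counts rows, COUNT(DISTINCT dept) counts unique depts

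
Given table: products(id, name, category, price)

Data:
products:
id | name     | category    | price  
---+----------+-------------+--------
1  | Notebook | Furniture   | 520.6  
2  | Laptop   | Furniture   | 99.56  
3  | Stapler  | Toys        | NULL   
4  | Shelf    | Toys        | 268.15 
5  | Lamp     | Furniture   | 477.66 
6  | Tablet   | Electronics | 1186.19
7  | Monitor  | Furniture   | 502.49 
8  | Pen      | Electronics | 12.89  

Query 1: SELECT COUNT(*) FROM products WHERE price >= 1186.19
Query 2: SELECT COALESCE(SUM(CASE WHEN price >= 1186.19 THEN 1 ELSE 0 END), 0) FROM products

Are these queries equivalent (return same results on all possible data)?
Yes, equivalent

Both queries return: [(1,)]

Reason: COUNT with WHERE vs conditional SUM (COALESCE handles empty-table NULL)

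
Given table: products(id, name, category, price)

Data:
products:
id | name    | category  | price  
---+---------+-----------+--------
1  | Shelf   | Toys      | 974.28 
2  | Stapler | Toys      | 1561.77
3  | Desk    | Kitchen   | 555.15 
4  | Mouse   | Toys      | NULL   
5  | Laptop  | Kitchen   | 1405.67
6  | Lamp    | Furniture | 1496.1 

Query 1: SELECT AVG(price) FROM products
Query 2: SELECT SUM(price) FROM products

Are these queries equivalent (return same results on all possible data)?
No, not equivalent

Query 1 returns: [(1198.594,)]
Query 2 returns: [(5992.97,)]

Reason: AVG vs SUM give different aggregate values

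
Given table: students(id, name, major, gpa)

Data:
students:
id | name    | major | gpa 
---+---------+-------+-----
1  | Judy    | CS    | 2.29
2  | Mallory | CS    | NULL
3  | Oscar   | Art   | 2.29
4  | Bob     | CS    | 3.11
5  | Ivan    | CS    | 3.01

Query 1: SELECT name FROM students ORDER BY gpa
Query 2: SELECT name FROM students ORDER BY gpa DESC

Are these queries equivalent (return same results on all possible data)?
No, not equivalent

Query 1 returns: [('Mallory',), ('Judy',), ('Oscar',), ('Ivan',), ('Bob',)]
Query 2 returns: [('Bob',), ('Ivan',), ('Judy',), ('Oscar',), ('Mallory',)]

Reason: ASC vs DESC gives opposite ordering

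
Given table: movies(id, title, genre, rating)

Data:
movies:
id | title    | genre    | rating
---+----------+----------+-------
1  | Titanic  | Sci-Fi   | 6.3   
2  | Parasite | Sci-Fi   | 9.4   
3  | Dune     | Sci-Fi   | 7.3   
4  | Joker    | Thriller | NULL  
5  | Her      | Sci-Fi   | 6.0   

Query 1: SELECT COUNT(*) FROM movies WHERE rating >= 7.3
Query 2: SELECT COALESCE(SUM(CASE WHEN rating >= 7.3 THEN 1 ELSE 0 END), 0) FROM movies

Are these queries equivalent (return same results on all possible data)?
Yes, equivalent

Both queries return: [(2,)]

Reason: COUNT with WHERE vs conditional SUM (COALESCE handles empty-table NULL)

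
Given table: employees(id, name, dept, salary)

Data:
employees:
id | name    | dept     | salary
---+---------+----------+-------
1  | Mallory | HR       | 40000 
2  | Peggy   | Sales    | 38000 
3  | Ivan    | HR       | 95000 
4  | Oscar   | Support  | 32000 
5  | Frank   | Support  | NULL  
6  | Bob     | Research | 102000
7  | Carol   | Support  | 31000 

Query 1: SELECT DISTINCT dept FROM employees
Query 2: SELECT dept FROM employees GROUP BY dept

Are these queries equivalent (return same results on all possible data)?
Yes, equivalent

Both queries return: [('HR',), ('Research',), ('Sales',), ('Support',)]

Reason: Both get unique depts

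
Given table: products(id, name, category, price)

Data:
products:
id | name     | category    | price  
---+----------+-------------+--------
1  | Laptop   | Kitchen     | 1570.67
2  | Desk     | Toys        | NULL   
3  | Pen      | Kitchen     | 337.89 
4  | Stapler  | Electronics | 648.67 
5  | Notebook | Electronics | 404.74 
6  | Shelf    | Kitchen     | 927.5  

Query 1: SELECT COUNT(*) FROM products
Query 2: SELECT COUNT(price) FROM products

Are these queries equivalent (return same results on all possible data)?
No, not equivalent

Query 1 returns: [(6,)]
Query 2 returns: [(5,)]

Reason: COUNT(*) includes NULLs, COUNT(column) excludes them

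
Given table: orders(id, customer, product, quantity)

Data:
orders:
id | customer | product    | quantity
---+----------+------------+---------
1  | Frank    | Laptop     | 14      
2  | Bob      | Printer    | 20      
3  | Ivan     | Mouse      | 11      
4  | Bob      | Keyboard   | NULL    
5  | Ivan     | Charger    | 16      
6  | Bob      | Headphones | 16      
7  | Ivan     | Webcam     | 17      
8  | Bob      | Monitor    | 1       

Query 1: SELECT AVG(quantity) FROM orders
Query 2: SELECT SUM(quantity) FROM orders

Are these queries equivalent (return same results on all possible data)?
No, not equivalent

Query 1 returns: [(13.571428571428571,)]
Query 2 returns: [(95,)]

Reason: AVG vs SUM give different aggregate values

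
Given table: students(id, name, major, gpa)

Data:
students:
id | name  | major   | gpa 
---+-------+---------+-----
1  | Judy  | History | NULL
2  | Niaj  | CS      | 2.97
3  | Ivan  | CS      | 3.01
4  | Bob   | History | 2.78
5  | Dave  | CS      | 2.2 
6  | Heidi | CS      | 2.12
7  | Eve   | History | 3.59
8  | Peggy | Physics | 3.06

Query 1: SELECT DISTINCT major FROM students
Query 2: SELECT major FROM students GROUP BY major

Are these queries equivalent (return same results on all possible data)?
Yes, equivalent

Both queries return: [('CS',), ('History',), ('Physics',)]

Reason: Both get unique majors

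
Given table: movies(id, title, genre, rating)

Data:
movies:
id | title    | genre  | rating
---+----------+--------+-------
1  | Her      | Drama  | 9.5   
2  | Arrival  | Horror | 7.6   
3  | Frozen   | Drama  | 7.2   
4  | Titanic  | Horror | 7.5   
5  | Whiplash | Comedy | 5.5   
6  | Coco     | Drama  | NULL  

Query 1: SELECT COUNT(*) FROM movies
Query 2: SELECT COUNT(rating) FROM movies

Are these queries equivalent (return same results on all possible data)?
No, not equivalent

Query 1 returns: [(6,)]
Query 2 returns: [(5,)]

Reason: COUNT(*) includes NULLs, COUNT(column) excludes them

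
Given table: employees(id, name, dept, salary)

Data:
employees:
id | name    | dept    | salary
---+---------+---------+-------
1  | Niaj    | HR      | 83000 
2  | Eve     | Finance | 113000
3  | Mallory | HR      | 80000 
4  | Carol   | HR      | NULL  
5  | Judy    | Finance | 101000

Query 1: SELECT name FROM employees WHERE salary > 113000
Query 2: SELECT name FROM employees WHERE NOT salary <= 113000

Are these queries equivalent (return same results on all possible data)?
Yes, equivalent

Both queries return: []

Reason: Both filter salary > 113000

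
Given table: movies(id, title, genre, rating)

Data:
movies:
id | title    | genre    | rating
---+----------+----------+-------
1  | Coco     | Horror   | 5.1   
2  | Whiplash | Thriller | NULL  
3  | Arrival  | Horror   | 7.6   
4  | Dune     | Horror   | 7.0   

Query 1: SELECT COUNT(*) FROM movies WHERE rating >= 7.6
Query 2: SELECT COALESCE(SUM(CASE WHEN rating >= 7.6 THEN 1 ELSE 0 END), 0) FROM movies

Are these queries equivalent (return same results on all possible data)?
Yes, equivalent

Both queries return: [(1,)]

Reason: COUNT with WHERE vs conditional SUM (COALESCE handles empty-table NULL)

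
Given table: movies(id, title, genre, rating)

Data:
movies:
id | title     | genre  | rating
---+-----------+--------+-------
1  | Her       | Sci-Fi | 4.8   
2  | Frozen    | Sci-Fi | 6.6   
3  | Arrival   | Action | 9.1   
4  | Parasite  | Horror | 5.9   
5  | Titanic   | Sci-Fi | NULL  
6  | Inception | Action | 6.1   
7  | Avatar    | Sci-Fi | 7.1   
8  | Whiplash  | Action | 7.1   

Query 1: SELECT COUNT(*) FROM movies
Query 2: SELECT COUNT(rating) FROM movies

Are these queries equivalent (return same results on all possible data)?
No, not equivalent

Query 1 returns: [(8,)]
Query 2 returns: [(7,)]

Reason: COUNT(*) includes NULLs, COUNT(column) excludes them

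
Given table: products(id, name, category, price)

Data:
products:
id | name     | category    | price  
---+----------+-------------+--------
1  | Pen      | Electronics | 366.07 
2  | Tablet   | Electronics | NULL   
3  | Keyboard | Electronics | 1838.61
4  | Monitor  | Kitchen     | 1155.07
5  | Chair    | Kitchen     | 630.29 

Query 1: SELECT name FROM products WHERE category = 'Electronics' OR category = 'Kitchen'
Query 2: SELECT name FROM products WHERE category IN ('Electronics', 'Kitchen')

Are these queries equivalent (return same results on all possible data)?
Yes, equivalent

Both queries return: [('Chair',), ('Keyboard',), ('Monitor',), ('Pen',), ('Tablet',)]

Reason: OR vs IN are equivalent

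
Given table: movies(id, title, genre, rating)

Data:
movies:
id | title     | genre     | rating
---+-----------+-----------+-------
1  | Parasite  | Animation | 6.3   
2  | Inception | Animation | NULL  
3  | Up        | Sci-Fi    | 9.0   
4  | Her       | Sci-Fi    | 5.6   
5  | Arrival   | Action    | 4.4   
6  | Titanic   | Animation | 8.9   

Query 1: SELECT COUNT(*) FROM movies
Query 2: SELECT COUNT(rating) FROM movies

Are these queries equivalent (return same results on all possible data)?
No, not equivalent

Query 1 returns: [(6,)]
Query 2 returns: [(5,)]

Reason: COUNT(*) includes NULLs, COUNT(column) excludes them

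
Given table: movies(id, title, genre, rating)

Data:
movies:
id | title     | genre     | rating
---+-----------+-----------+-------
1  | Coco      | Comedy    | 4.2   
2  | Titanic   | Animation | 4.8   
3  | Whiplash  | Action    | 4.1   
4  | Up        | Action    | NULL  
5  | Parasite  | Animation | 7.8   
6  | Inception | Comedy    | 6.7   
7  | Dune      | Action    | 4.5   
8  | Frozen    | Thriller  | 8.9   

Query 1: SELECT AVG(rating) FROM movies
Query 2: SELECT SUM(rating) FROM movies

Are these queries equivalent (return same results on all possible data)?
No, not equivalent

Query 1 returns: [(5.857142857142857,)]
Query 2 returns: [(41.0,)]

Reason: AVG vs SUM give different aggregate values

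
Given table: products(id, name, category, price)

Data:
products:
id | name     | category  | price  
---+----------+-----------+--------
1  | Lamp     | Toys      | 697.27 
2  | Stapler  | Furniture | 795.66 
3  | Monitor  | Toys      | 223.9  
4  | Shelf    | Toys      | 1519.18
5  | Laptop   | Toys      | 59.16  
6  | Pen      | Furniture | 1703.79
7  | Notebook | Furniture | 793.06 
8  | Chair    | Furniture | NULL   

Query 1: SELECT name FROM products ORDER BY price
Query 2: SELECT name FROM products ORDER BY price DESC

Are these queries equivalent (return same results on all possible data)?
No, not equivalent

Query 1 returns: [('Chair',), ('Laptop',), ('Monitor',), ('Lamp',), ('Notebook',), ('Stapler',), ('Shelf',), ('Pen',)]
Query 2 returns: [('Pen',), ('Shelf',), ('Stapler',), ('Notebook',), ('Lamp',), ('Monitor',), ('Laptop',), ('Chair',)]

Reason: ASC vs DESC gives opposite ordering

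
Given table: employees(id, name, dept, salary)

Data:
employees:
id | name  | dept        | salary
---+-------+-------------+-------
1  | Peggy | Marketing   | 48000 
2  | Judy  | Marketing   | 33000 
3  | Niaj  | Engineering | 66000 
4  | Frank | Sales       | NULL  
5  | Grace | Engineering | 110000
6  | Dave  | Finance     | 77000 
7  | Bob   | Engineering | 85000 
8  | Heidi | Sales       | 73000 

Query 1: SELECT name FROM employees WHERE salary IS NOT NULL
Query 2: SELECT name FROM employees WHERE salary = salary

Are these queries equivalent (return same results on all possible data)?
Yes, equivalent

Both queries return: [('Bob',), ('Dave',), ('Grace',), ('Heidi',), ('Judy',), ('Niaj',), ('Peggy',)]

Reason: IS NOT NULL vs self-equality (both exclude NULLs)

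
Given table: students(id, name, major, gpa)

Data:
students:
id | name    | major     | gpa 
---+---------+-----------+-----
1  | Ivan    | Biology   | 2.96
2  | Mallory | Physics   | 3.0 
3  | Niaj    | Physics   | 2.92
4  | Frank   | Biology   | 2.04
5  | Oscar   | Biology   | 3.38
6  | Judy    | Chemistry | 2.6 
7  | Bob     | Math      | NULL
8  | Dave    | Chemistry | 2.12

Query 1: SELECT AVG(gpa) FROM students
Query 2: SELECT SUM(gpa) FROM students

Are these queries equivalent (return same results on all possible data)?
No, not equivalent

Query 1 returns: [(2.717142857142857,)]
Query 2 returns: [(19.02,)]

Reason: AVG vs SUM give different aggregate values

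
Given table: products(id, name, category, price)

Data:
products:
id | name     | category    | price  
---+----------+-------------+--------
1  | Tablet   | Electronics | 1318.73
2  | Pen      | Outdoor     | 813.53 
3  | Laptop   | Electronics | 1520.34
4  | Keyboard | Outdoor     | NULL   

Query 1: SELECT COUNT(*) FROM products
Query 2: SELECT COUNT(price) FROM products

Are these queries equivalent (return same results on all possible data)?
No, not equivalent

Query 1 returns: [(4,)]
Query 2 returns: [(3,)]

Reason: COUNT(*) includes NULLs, COUNT(column) excludes them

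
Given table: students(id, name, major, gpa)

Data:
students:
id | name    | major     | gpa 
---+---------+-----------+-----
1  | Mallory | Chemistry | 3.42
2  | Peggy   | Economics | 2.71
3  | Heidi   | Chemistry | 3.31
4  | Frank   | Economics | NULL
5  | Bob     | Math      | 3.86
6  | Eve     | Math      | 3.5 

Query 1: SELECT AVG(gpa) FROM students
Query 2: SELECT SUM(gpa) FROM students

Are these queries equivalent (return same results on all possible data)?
No, not equivalent

Query 1 returns: [(3.3600000000000003,)]
Query 2 returns: [(16.8,)]

Reason: AVG vs SUM give different aggregate values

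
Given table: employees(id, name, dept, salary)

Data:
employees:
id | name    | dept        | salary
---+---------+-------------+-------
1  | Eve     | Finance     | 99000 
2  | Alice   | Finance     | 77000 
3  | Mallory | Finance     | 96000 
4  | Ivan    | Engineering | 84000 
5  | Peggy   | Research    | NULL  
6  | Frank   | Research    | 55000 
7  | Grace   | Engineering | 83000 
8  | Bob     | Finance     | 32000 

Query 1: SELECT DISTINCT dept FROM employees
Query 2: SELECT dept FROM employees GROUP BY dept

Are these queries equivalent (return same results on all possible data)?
Yes, equivalent

Both queries return: [('Engineering',), ('Finance',), ('Research',)]

Reason: Both get unique depts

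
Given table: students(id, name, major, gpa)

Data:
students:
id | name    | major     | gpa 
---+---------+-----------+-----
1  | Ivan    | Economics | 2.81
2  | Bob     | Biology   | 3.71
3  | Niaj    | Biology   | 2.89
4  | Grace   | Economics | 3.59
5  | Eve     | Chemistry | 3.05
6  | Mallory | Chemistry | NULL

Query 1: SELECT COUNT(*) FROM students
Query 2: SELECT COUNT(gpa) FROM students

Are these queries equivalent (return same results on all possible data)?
No, not equivalent

Query 1 returns: [(6,)]
Query 2 returns: [(5,)]

Reason: COUNT(*) includes NULLs, COUNT(column) excludes them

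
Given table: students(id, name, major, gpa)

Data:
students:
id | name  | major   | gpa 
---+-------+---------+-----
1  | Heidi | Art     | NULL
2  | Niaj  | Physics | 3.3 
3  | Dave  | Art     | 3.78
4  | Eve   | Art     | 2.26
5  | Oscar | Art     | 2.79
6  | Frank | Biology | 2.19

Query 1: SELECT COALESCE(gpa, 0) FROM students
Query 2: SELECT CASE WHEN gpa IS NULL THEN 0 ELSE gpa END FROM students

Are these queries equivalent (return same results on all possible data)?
Yes, equivalent

Both queries return: [(0,), (2.19,), (2.26,), (2.79,), (3.3,), (3.78,)]

Reason: COALESCE vs CASE for NULL handling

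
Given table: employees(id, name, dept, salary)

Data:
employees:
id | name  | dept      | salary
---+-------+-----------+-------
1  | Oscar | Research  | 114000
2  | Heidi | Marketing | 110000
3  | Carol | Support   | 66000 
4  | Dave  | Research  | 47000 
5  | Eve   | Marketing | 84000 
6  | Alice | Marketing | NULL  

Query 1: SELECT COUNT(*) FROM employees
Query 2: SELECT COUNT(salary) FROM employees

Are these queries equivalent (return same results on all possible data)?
No, not equivalent

Query 1 returns: [(6,)]
Query 2 returns: [(5,)]

Reason: COUNT(*) includes NULLs, COUNT(column) excludes them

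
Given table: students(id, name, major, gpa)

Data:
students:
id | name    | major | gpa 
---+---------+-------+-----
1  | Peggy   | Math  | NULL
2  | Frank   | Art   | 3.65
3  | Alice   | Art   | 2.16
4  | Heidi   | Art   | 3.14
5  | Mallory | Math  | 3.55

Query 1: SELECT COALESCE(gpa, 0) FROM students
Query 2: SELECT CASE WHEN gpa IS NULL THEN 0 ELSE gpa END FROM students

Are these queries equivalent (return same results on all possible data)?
Yes, equivalent

Both queries return: [(0,), (2.16,), (3.14,), (3.55,), (3.65,)]

Reason: COALESCE vs CASE for NULL handling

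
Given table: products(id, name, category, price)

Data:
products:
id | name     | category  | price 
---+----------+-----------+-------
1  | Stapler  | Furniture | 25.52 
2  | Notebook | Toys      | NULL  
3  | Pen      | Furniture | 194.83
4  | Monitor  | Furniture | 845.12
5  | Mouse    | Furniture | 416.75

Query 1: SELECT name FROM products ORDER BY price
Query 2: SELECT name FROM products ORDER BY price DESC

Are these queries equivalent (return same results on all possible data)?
No, not equivalent

Query 1 returns: [('Notebook',), ('Stapler',), ('Pen',), ('Mouse',), ('Monitor',)]
Query 2 returns: [('Monitor',), ('Mouse',), ('Pen',), ('Stapler',), ('Notebook',)]

Reason: ASC vs DESC gives opposite ordering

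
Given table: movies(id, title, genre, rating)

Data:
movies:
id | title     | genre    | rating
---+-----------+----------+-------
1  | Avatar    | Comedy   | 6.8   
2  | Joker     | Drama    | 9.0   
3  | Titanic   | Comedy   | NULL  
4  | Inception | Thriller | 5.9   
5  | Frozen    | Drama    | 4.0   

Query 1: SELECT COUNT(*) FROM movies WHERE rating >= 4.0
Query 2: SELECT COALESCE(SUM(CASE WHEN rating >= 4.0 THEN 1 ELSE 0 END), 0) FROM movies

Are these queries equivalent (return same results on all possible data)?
Yes, equivalent

Both queries return: [(4,)]

Reason: COUNT with WHERE vs conditional SUM (COALESCE handles empty-table NULL)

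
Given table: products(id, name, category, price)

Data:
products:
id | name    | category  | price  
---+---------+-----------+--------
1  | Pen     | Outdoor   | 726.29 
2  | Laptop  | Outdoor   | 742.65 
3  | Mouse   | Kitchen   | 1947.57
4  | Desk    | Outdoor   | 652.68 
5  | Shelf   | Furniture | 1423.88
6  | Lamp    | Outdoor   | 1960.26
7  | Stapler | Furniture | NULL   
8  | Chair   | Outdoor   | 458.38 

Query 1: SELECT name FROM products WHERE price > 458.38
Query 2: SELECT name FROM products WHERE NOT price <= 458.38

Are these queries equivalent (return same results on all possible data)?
Yes, equivalent

Both queries return: [('Desk',), ('Lamp',), ('Laptop',), ('Mouse',), ('Pen',), ('Shelf',)]

Reason: Both filter price > 458.38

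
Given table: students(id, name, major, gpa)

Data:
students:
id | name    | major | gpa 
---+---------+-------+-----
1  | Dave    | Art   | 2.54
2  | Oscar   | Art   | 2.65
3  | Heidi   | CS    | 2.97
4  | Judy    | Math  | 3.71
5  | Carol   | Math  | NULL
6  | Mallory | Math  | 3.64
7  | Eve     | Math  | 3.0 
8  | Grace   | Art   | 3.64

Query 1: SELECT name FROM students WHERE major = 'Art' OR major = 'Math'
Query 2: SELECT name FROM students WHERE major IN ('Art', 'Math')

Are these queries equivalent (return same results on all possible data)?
Yes, equivalent

Both queries return: [('Carol',), ('Dave',), ('Eve',), ('Grace',), ('Judy',), ('Mallory',), ('Oscar',)]

Reason: OR vs IN are equivalent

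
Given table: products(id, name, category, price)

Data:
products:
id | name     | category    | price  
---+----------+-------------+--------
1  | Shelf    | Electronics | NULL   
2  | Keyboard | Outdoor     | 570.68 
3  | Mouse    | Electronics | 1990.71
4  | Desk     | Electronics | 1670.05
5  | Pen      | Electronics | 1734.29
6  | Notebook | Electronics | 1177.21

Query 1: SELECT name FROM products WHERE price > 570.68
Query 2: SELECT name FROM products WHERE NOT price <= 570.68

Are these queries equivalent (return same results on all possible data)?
Yes, equivalent

Both queries return: [('Desk',), ('Mouse',), ('Notebook',), ('Pen',)]

Reason: Both filter price > 570.68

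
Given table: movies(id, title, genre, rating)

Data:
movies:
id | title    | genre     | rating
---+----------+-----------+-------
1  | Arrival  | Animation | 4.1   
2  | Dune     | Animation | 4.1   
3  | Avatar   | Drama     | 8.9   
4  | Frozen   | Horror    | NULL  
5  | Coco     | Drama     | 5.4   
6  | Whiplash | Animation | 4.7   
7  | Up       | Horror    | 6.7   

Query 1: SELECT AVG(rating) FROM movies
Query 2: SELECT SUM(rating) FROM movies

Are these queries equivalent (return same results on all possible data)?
No, not equivalent

Query 1 returns: [(5.6499999999999995,)]
Query 2 returns: [(33.9,)]

Reason: AVG vs SUM give different aggregate values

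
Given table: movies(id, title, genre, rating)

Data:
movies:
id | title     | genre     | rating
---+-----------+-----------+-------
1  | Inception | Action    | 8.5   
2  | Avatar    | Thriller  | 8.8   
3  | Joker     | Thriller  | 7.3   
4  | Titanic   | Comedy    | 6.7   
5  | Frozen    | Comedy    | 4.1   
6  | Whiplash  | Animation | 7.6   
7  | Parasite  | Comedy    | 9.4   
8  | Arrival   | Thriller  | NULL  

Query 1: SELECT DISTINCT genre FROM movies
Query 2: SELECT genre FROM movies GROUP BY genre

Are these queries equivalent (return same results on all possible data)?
Yes, equivalent

Both queries return: [('Action',), ('Animation',), ('Comedy',), ('Thriller',)]

Reason: Both get unique genres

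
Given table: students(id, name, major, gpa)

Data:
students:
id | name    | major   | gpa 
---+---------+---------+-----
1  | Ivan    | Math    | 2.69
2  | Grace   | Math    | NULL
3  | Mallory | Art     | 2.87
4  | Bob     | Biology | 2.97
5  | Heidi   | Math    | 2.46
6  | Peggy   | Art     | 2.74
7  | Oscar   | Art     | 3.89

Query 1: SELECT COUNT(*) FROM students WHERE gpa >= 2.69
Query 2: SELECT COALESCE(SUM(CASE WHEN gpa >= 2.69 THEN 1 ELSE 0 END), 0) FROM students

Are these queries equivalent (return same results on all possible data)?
Yes, equivalent

Both queries return: [(5,)]

Reason: COUNT with WHERE vs conditional SUM (COALESCE handles empty-table NULL)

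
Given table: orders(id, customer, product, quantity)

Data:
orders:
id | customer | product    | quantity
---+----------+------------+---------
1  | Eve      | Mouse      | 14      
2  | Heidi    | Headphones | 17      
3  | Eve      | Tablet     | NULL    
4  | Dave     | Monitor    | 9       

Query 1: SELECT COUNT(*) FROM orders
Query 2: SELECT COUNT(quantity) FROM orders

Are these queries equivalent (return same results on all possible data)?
No, not equivalent

Query 1 returns: [(4,)]
Query 2 returns: [(3,)]

Reason: COUNT(*) includes NULLs, COUNT(column) excludes them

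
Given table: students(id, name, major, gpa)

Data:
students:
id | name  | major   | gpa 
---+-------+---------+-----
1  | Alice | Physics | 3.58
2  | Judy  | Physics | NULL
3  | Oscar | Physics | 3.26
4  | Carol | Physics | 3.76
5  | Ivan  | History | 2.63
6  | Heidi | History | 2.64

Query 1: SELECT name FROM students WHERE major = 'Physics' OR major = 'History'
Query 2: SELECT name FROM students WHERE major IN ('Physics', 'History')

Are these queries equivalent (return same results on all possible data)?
Yes, equivalent

Both queries return: [('Alice',), ('Carol',), ('Heidi',), ('Ivan',), ('Judy',), ('Oscar',)]

Reason: OR vs IN are equivalent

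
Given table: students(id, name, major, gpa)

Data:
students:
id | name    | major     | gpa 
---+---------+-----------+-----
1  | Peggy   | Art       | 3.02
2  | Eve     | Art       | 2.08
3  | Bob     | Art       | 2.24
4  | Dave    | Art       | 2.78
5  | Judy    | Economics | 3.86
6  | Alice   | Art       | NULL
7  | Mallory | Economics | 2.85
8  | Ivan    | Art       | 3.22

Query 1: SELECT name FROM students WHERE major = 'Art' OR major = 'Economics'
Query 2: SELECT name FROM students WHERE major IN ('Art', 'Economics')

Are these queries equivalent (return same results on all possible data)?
Yes, equivalent

Both queries return: [('Alice',), ('Bob',), ('Dave',), ('Eve',), ('Ivan',), ('Judy',), ('Mallory',), ('Peggy',)]

Reason: OR vs IN are equivalent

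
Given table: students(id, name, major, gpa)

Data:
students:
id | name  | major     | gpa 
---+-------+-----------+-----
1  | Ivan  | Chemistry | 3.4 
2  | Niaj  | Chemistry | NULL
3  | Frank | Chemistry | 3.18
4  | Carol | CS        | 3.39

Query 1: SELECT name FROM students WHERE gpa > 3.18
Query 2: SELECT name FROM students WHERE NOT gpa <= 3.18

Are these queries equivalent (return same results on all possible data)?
Yes, equivalent

Both queries return: [('Carol',), ('Ivan',)]

Reason: Both filter gpa > 3.18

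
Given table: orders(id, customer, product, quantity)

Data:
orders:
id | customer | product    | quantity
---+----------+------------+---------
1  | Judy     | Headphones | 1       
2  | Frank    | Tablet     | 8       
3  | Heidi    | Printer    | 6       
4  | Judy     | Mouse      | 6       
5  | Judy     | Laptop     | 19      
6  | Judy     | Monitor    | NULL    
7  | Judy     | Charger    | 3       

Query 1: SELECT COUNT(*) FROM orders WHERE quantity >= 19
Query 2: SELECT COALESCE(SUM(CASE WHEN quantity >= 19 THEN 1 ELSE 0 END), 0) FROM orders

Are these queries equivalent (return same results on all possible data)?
Yes, equivalent

Both queries return: [(1,)]

Reason: COUNT with WHERE vs conditional SUM (COALESCE handles empty-table NULL)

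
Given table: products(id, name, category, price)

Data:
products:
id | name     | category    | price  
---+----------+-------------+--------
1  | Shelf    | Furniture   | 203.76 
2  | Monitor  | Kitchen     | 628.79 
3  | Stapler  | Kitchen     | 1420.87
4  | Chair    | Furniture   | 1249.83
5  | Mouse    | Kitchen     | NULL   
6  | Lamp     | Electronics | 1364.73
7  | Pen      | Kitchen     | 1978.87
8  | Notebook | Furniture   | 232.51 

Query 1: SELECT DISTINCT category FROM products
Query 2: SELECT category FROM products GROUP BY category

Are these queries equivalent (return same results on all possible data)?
Yes, equivalent

Both queries return: [('Electronics',), ('Furniture',), ('Kitchen',)]

Reason: Both get unique categorys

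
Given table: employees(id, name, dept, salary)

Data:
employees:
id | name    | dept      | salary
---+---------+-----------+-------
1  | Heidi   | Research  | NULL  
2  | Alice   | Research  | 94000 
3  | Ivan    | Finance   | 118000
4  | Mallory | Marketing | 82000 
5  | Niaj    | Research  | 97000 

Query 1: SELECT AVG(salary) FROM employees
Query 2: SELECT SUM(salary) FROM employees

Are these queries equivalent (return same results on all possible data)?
No, not equivalent

Query 1 returns: [(97750.0,)]
Query 2 returns: [(391000,)]

Reason: AVG vs SUM give different aggregate values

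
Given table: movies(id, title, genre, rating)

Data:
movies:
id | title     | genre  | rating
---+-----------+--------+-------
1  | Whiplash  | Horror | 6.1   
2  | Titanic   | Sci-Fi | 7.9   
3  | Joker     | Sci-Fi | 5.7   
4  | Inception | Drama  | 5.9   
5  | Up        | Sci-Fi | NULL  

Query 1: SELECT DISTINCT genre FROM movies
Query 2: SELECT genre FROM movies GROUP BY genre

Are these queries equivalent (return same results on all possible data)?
Yes, equivalent

Both queries return: [('Drama',), ('Horror',), ('Sci-Fi',)]

Reason: Both get unique genres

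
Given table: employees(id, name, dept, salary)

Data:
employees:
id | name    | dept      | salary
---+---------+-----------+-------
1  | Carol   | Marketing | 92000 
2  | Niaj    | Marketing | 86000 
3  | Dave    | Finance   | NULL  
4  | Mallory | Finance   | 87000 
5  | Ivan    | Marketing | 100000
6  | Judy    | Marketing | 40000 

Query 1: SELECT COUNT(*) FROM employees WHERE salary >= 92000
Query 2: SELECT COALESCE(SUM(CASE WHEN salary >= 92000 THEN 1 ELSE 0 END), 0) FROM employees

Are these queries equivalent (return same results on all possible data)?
Yes, equivalent

Both queries return: [(2,)]

Reason: COUNT with WHERE vs conditional SUM (COALESCE handles empty-table NULL)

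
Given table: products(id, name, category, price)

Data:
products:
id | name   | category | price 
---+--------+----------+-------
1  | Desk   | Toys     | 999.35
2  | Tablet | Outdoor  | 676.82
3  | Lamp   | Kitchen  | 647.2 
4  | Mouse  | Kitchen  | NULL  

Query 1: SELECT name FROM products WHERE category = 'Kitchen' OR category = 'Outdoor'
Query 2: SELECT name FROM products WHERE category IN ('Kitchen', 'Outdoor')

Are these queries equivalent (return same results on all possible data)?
Yes, equivalent

Both queries return: [('Lamp',), ('Mouse',), ('Tablet',)]

Reason: OR vs IN are equivalent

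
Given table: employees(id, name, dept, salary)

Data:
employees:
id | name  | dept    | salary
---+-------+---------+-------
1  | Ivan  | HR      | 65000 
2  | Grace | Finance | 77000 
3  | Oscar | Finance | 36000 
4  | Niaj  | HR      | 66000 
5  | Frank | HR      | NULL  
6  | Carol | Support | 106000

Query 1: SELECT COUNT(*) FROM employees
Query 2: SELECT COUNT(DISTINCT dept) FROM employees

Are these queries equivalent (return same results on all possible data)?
No, not equivalent

Query 1 returns: [(6,)]
Query 2 returns: [(3,)]

Reason: COUNT(*) counts rows, COUNT(DISTINCT dept) counts unique depts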